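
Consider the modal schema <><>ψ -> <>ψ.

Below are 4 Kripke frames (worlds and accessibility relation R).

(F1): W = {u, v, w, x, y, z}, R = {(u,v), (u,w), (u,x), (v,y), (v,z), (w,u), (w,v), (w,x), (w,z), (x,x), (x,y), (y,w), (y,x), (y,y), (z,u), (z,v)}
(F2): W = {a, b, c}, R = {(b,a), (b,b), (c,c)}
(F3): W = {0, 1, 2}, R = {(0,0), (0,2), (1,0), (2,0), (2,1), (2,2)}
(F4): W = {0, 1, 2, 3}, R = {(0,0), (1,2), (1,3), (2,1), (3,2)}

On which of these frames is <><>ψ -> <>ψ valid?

The schema corresponds to transitivity: forall x forall y forall z (Rxy & Ryz -> Rxz).
(F1): fails — Ruv and Rvz but not Ruz.
(F2): ✓.
(F3): fails — R10 and R02 but not R12.
(F4): fails — R32 and R21 but not R31.
Valid on: (F2).

(F2)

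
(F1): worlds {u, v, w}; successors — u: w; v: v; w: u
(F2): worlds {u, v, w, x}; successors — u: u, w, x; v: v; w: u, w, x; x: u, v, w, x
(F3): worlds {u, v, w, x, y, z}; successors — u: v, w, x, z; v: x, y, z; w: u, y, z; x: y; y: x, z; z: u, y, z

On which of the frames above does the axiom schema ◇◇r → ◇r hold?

Frame correspondent (Sahlqvist): ∀x ∀y ∀z (Rxy ∧ Ryz → Rxz) — i.e. transitivity.
(F1): fails — Rwu and Ruw but not Rww.
(F2): fails — Rwx and Rxv but not Rwv.
(F3): fails — Ruv and Rvy but not Ruy.
Valid on no frame.

none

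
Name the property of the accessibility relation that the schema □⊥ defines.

This is the Ver axiom.
Its frame correspondent is emptiness of R — ∀x ∀y ¬Rxy.

Emptiness of R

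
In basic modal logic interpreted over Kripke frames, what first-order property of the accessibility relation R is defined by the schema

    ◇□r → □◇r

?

convergence: ∀x ∀y ∀z (Rxy ∧ Rxz → ∃w (Ryw ∧ Rzw))

Suppose ◇□r→□◇r is valid. Take Rxy, Rxz and set V(r)={w : Ryw}. Then □r at y so ◇□r at x, so □◇r at x, so ◇r at z, giving w with Rzw and Ryw.
Conversely, on a frame with convergence the schema holds at every world under every valuation.
Frame condition: ∀x ∀y ∀z (Rxy ∧ Rxz → ∃w (Ryw ∧ Rzw)).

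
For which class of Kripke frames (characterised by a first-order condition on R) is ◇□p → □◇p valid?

convergence: ∀x ∀y ∀z (Rxy ∧ Rxz → ∃w (Ryw ∧ Rzw))

Suppose ◇□p→□◇p is valid. Take Rxy, Rxz and set V(p)={w : Ryw}. Then □p at y so ◇□p at x, so □◇p at x, so ◇p at z, giving w with Rzw and Ryw.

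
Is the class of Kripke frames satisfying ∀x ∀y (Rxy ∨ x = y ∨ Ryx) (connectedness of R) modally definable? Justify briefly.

Modal frame validity is preserved under disjoint unions.
Take 4 disjoint single-world reflexive frames: each is trivially connected, but their disjoint union has 4 worlds with no edge between distinct components, so it is not connected.
Hence connectedness of R is not modally definable.

Not modally definable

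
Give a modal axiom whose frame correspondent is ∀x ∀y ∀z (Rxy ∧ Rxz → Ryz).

This is the Euclidean property; the standard corresponding axiom is 5: ◇r → □◇r.
Suppose ◇r→□◇r is valid. Take Rxy, Rxz and set V(r)={y}. Then ◇r at x, so □◇r at x, so ◇r at z, so some w with Rzw has r; w=y, i.e. Rzy. By symmetry of the argument, Ryz.

◇r → □◇r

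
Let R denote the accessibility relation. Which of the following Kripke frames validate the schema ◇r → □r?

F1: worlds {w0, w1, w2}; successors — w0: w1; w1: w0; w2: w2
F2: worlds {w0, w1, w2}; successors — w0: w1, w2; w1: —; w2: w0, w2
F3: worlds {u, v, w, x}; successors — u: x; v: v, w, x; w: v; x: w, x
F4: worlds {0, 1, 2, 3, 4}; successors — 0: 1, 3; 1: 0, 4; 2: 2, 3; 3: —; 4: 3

This is the axiom for partial functionality; its first-order frame correspondent is ∀x ∀y ∀z (Rxy ∧ Rxz → y = z).
F1: holds.
F2: fails — w0 sees both w1 and w2.
F3: fails — v sees both v and w.
F4: fails — 0 sees both 1 and 3.
Valid on: F1.

F1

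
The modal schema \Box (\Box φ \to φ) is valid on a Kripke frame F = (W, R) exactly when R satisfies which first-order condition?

Shift-reflexivity

Suppose □(□φ→φ) is valid. Take Rxy and set V(φ)={w : Ryw}. Then at y, □φ holds; since □(□φ→φ) at x, □φ→φ at y, so φ at y, i.e. Ryy.
Conversely, any frame satisfying \forall x \forall y (Rxy \to Ryy) validates the schema.
So the correspondent is shift-reflexivity.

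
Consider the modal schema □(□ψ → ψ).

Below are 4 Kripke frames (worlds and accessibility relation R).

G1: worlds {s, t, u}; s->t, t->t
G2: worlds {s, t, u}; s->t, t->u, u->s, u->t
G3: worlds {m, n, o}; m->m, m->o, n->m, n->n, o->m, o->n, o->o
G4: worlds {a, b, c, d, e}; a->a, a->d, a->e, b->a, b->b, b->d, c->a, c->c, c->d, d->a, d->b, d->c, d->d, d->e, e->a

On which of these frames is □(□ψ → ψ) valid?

G1, G3

Frame correspondent (Sahlqvist): ∀x ∀y (Rxy → Ryy) — i.e. shift-reflexivity.
G1: condition met.
G2: fails — Rus but not Rss.
G3: condition met.
G4: fails — Rae but not Ree.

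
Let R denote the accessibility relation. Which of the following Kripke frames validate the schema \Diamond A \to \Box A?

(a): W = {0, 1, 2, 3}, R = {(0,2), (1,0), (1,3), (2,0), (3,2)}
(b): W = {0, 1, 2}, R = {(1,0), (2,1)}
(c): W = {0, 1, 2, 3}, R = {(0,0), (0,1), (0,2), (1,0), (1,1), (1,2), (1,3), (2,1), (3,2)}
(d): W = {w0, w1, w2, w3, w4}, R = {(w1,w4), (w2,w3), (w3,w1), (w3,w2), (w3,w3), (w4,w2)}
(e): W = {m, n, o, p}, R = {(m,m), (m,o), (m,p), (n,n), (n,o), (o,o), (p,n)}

(b)

Frame correspondent (Sahlqvist): \forall x \forall y \forall z (Rxy \wedge Rxz \to y = z) — i.e. partial functionality.
(a): fails — 1 sees both 0 and 3.
(b): ✓.
(c): fails — 0 sees both 0 and 1.
(d): fails — w3 sees both w1 and w2.
(e): fails — m sees both m and o.
Valid on: (b).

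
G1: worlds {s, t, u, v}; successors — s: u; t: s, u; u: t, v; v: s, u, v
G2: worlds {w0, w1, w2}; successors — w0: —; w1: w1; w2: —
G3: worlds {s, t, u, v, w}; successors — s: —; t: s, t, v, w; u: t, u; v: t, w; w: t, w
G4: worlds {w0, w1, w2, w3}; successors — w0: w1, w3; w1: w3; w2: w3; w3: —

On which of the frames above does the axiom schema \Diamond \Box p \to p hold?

The schema corresponds to symmetry: \forall x \forall y (Rxy \to Ryx).
G1: fails — Rts but not Rst.
G2: ✓.
G3: fails — Rut but not Rtu.
G4: fails — Rw0w1 but not Rw1w0.

G2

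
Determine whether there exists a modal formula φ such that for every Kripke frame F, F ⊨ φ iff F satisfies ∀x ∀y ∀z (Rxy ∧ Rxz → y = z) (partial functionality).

The condition is partial functionality. A defining modal formula is ◇p → □p.
Suppose ◇p→□p is valid. Take Rxy, Rxz and set V(p)={y}. Then ◇p at x, so □p at x, so p at z, i.e. z=y.

Definable; ◇p → □p defines it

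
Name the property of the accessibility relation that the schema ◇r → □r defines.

partial functionality: ∀x ∀y ∀z (Rxy ∧ Rxz → y = z)

This schema is the CD axiom.
Its frame correspondent is partial functionality — ∀x ∀y ∀z (Rxy ∧ Rxz → y = z).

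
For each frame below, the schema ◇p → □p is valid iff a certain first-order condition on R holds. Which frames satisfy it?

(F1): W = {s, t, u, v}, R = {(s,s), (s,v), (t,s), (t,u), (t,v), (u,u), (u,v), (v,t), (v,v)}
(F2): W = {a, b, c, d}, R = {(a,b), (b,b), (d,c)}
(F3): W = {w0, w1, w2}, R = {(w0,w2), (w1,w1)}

(F2), (F3)

Frame correspondent (Sahlqvist): ∀x ∀y ∀z (Rxy ∧ Rxz → y = z) — i.e. partial functionality.
(F1): fails — s sees both s and v.
(F2): condition met.
(F3): condition met.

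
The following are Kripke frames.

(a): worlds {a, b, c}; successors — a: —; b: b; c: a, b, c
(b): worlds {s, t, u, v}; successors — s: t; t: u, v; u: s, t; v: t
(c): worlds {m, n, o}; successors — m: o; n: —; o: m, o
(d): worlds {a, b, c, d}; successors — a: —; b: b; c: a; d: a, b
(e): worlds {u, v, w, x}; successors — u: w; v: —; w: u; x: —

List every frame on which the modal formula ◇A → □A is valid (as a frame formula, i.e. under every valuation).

This is the axiom for partial functionality; its first-order frame correspondent is ∀x ∀y ∀z (Rxy ∧ Rxz → y = z).
(a): fails — c sees both a and b.
(b): fails — t sees both u and v.
(c): fails — o sees both m and o.
(d): fails — d sees both a and b.
(e): holds.
Valid on: (e).

(e)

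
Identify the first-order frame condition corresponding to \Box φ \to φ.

reflexivity

This schema is the T axiom.
Its frame correspondent is reflexivity — \forall x Rxx.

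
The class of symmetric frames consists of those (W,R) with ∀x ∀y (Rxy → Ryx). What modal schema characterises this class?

s → □◇s

A defining formula is s → □◇s (the B axiom).
Suppose s→□◇s is valid. Take Rxy and set V(s)={x}. Then s at x, so □◇s at x, so ◇s at y, so some z with Ryz has s; z=x, i.e. Ryx.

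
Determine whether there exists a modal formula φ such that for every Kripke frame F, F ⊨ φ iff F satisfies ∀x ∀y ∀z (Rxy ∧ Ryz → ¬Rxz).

Modal frame validity is preserved under surjective bounded morphisms.
The 7-cycle (worlds w0,w1,w2,w3,w4,w5,w6 with w0→w1→w2→w3→w4→w5→w6→w0) is intransitive. Mapping every world to a single reflexive point • is a surjective bounded morphism; the reflexive point is not intransitive (R••∧R•• but R••).
So no modal formula (or set of formulas) defines exactly the intransitive frames.

No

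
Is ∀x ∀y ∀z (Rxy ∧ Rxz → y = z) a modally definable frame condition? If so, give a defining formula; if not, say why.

Yes — defined by ◇r → □r

This is a Sahlqvist condition; the CD axiom ◇r → □r defines it.
Suppose ◇r→□r is valid. Take Rxy, Rxz and set V(r)={y}. Then ◇r at x, so □r at x, so r at z, i.e. z=y.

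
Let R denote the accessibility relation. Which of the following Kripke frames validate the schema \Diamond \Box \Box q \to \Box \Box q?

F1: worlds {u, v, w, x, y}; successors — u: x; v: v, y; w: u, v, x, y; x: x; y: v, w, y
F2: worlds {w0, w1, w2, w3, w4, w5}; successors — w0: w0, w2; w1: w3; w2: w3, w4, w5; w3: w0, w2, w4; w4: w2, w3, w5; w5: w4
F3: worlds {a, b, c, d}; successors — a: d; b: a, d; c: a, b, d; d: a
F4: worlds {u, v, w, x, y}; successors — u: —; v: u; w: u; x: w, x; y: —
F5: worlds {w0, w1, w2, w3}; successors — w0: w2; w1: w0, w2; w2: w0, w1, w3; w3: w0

This is the axiom for a generalized confluence (Geach) condition; its first-order frame correspondent is \forall x \forall y \forall z ((xRy \wedge x R^2 z) \to \exists w (y R^2 w \wedge z = w)).
F1: fails — wRu, wR²v but no t with uR²t and v=t.
F2: fails — w2Rw5, w2R²w0 but no w with w5R²w and w0=w.
F3: fails — aRd, aR²a but no w with dR²w and a=w.
F4: fails — xRw, xR²u but no t with wR²t and u=t.
F5: fails — w0Rw2, w0R²w1 but no w with w2R²w and w1=w.

none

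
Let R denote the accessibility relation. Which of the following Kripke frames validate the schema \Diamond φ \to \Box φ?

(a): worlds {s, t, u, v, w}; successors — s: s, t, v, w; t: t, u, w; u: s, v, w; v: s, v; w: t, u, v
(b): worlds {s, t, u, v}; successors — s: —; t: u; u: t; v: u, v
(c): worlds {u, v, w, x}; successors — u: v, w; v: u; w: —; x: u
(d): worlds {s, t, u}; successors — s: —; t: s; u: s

(d)

Frame correspondent (Sahlqvist): \forall x \forall y \forall z (Rxy \wedge Rxz \to y = z) — i.e. partial functionality.
(a): fails — s sees both s and t.
(b): fails — v sees both u and v.
(c): fails — u sees both v and w.
(d): holds.
Valid on: (d).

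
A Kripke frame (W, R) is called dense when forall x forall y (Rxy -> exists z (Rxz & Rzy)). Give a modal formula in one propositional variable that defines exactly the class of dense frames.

□□ψ → □ψ

A defining formula is □□ψ → □ψ (the C4 axiom).
Suppose □□ψ→□ψ is valid. Take Rxy and set V(ψ)={w : xR²w}. Then □□ψ at x, so □ψ at x, so ψ at y, i.e. ∃z(Rxz∧Rzy).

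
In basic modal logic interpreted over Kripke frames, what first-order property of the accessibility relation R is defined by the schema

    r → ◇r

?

reflexivity

Replacing r by ¬r and contraposing gives the equivalent schema □r → r.
Suppose □r→r is valid. At any x set V(r)={w : Rxw}. Then □r holds at x, so r holds at x, i.e. Rxx.
Conversely, any frame satisfying ∀x Rxx validates the schema.
Frame condition: ∀x Rxx.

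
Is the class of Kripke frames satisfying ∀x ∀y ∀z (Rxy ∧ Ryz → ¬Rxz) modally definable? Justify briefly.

If a class were modally definable it would be closed under surjective bounded morphisms (Goldblatt–Thomason).
The 5-cycle (worlds a,b,c,d,e with a→b→c→d→e→a) is intransitive. Mapping every world to a single reflexive point • is a surjective bounded morphism; the reflexive point is not intransitive (R••∧R•• but R••).
Hence intransitivity is not modally definable.

No — not modally definable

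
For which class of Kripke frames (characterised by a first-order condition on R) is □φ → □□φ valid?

Suppose □φ→□□φ is valid. Take Rxy, Ryz and set V(φ)={w : Rxw}. Then □φ at x, so □□φ at x, so □φ at y, so φ at z, i.e. Rxz.

Transitivity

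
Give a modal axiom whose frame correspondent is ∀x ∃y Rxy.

□q → ◇q

A defining formula is □q → ◇q (the D axiom).
Suppose □q→◇q is valid. At any x set V(q)=W. Then □q at x, so ◇q at x, so x has a successor.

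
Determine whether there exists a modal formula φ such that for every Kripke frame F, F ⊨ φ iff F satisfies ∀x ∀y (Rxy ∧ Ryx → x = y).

No

If a class were modally definable it would be closed under surjective bounded morphisms (Goldblatt–Thomason).
The 8-cycle (worlds 0,1,2,3,4,5,6,7 with 0→1→2→3→4→5→6→7→0) is antisymmetric. Sending even-indexed worlds to a and odd-indexed worlds to b is a surjective bounded morphism onto the two-world frame with a↔b, which is not antisymmetric.
Hence antisymmetry is not modally definable.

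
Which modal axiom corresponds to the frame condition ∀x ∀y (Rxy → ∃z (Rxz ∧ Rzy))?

□□q → □q

A defining formula is □□q → □q (the C4 axiom).
Suppose □□q→□q is valid. Take Rxy and set V(q)={w : xR²w}. Then □□q at x, so □q at x, so q at y, i.e. ∃z(Rxz∧Rzy).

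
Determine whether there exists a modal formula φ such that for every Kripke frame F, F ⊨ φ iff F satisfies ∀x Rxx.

Yes: it is reflexivity, defined by the T schema □r → r.
Suppose □r→r is valid. At any x set V(r)={w : Rxw}. Then □r holds at x, so r holds at x, i.e. Rxx.

Yes — defined by □r → r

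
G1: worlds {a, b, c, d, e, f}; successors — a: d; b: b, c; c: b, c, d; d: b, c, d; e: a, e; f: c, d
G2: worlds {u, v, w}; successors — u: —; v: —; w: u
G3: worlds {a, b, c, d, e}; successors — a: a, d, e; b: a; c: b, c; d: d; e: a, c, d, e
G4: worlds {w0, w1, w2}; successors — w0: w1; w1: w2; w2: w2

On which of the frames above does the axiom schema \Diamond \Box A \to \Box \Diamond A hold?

The schema corresponds to convergence: \forall x \forall y \forall z (Rxy \wedge Rxz \to \exists w (Ryw \wedge Rzw)).
G1: fails — Ree and Rea but e and a have no common successor.
G2: fails — Rwu and Rwu but u and u have no common successor.
G3: fails — Rcc and Rcb but c and b have no common successor.
G4: condition met.

G4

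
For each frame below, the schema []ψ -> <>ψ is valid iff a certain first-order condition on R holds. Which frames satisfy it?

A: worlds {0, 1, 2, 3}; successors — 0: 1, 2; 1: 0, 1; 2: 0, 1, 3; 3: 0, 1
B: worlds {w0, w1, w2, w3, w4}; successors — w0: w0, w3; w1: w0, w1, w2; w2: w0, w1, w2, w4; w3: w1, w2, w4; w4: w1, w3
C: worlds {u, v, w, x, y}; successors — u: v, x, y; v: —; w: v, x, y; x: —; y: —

This is the axiom for seriality; its first-order frame correspondent is forall x exists y Rxy.
A: ✓.
B: ✓.
C: fails — world v has no successor.
Valid on: A, B.

A, B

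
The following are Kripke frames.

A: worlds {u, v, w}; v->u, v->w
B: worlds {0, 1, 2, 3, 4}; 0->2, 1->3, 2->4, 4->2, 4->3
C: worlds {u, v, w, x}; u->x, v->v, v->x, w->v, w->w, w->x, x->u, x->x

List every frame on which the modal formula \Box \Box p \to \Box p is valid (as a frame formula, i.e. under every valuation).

Frame correspondent (Sahlqvist): \forall x \forall y (Rxy \to \exists z (Rxz \wedge Rzy)) — i.e. density.
A: fails — Rvu but no z with Rvz and Rzu.
B: fails — R02 but no z with R0z and Rz2.
C: ✓.

C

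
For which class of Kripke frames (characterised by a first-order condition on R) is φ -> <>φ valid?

Equivalently (dual form): □φ → φ.
Suppose □φ→φ is valid. At any x set V(φ)={w : Rxw}. Then □φ holds at x, so φ holds at x, i.e. Rxx.

Reflexivity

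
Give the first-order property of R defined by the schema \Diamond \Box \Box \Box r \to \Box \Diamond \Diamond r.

This is a Sahlqvist (Geach-type) schema ◇^1□^3r → □^1◇^2r.
Minimal-valuation argument: fix x; take any y with xR^1y and any z with xR^1z. Set V(r) to the set of worlds R-reachable from y in exactly 3 steps. Then □^3r holds at y, so the antecedent holds at x; validity forces ◇^2r at z, giving a w with zR^2w and yR^3w.
First-order correspondent: \forall x \forall y \forall z ((xRy \wedge xRz) \to \exists w (y R^3 w \wedge z R^2 w)).

\forall x \forall y \forall z ((xRy \wedge xRz) \to \exists w (y R^3 w \wedge z R^2 w))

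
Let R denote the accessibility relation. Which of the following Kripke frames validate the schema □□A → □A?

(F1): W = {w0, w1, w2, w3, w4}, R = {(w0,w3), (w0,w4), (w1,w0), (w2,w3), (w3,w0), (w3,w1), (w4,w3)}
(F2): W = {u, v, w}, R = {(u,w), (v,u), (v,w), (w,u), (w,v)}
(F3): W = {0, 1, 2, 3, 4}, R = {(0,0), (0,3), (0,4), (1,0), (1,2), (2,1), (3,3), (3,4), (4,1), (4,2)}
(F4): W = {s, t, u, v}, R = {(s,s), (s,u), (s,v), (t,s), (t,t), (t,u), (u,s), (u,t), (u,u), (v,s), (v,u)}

This is the axiom for density; its first-order frame correspondent is ∀x ∀y (Rxy → ∃z (Rxz ∧ Rzy)).
(F1): fails — Rw1w0 but no z with Rw1z and Rzw0.
(F2): fails — Ruw but no z with Ruz and Rzw.
(F3): fails — R12 but no z with R1z and Rz2.
(F4): holds.
Valid on: (F4).

(F4)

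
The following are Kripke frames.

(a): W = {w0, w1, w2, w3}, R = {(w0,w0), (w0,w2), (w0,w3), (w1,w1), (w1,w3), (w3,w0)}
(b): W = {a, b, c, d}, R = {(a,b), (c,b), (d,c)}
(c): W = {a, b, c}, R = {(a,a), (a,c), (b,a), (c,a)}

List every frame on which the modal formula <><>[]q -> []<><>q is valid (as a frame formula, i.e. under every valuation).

This is the axiom for a generalized confluence (Geach) condition; its first-order frame correspondent is forall x forall y forall z ((x R^2 y & xRz) -> exists w (yRw & z R^2 w)).
(a): fails — w0R²w0, w0Rw2 but no w with w0Rw and w2R²w.
(b): fails — dR²b, dRc but no w with bRw and cR²w.
(c): condition met.
Valid on: (c).

(c)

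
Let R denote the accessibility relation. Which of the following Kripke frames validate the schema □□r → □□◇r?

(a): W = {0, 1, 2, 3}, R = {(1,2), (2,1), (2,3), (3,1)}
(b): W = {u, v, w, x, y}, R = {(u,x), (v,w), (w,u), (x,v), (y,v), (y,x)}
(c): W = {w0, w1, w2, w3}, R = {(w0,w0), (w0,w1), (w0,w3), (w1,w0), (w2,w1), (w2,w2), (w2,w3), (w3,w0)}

(c)

The schema corresponds to a generalized confluence (Geach) condition: ∀x ∀z (xR²z → ∃w (xR²w ∧ zRw)).
(a): fails — 1R²1 but no w with 1R²w and 1Rw.
(b): fails — uR²v but no t with uR²t and vRt.
(c): ✓.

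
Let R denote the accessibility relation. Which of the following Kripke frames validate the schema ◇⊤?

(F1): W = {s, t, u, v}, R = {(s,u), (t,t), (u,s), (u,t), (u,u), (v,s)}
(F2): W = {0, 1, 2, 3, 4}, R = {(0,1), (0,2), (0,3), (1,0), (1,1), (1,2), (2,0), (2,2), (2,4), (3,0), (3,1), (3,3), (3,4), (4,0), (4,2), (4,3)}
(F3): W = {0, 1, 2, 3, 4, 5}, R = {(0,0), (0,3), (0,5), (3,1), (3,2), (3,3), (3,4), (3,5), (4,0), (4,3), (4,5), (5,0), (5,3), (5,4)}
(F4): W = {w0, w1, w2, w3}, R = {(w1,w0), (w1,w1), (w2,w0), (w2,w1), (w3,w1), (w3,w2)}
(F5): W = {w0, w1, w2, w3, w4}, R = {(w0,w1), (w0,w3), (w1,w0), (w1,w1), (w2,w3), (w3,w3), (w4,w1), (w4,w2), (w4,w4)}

Frame correspondent (Sahlqvist): ∀x ∃y Rxy — i.e. seriality.
(F1): ✓.
(F2): ✓.
(F3): fails — world 1 has no successor.
(F4): fails — world w0 has no successor.
(F5): ✓.
Valid on: (F1), (F2), (F5).

(F1), (F2), (F5)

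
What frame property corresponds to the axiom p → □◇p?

This schema is the B axiom.
Its frame correspondent is symmetry — ∀x ∀y (Rxy → Ryx).

Symmetry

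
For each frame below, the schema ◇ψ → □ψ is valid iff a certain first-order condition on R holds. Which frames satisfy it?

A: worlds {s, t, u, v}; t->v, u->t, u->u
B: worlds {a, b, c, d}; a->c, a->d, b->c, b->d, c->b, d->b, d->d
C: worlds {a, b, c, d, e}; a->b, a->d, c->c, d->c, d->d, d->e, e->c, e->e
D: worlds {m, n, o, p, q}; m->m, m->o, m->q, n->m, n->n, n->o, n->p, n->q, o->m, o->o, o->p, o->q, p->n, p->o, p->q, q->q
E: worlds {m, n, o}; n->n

E

Frame correspondent (Sahlqvist): ∀x ∀y ∀z (Rxy ∧ Rxz → y = z) — i.e. partial functionality.
A: fails — u sees both t and u.
B: fails — a sees both c and d.
C: fails — a sees both b and d.
D: fails — m sees both m and o.
E: ✓.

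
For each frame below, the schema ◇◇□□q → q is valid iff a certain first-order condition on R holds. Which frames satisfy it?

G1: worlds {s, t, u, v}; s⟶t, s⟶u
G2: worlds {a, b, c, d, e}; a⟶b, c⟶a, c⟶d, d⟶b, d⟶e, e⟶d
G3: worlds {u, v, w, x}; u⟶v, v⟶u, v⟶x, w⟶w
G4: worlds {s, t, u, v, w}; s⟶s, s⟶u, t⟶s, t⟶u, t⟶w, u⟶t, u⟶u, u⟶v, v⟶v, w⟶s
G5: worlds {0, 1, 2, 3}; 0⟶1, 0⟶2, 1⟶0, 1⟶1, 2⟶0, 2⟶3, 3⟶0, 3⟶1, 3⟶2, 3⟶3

G1

This is the axiom for a generalized confluence (Geach) condition; its first-order frame correspondent is ∀x ∀y (xR²y → ∃w (yR²w ∧ x = w)).
G1: ✓.
G2: fails — cR²b but no w with bR²w and c=w.
G3: fails — uR²x but no t with xR²t and u=t.
G4: fails — sR²v but no w* with vR²w* and s=w*.
G5: fails — 2R²0 but no w with 0R²w and 2=w.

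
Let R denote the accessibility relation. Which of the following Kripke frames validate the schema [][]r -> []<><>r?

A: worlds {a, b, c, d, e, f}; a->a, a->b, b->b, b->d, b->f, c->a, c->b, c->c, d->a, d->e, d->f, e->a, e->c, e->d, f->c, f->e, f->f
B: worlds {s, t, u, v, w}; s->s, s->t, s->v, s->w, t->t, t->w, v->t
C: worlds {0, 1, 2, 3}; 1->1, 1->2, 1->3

Frame correspondent (Sahlqvist): forall x forall z (xRz -> exists w (x R^2 w & z R^2 w)) — i.e. a generalized confluence (Geach) condition.
A: condition met.
B: fails — sRw but no w* with sR²w* and wR²w*.
C: fails — 1R2 but no w with 1R²w and 2R²w.
Valid on: A.

A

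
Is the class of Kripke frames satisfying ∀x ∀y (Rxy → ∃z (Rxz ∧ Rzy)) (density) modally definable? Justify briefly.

Yes, by □□q → □q

Yes: it is density, defined by the C4 schema □□q → □q.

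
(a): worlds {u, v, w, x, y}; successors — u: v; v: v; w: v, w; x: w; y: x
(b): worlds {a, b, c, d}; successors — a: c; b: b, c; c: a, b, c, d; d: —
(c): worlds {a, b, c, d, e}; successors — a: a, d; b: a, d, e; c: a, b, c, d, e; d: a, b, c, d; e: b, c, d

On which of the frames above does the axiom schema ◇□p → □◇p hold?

Frame correspondent (Sahlqvist): ∀x ∀y ∀z (Rxy ∧ Rxz → ∃w (Ryw ∧ Rzw)) — i.e. convergence.
(a): condition met.
(b): fails — Rcc and Rcd but c and d have no common successor.
(c): condition met.

(a), (c)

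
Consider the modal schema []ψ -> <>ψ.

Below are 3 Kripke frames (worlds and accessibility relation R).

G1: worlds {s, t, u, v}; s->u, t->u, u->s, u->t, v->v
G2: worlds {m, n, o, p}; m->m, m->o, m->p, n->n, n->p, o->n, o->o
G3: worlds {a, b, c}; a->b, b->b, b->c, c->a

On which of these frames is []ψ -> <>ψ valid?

G1, G3

This is the axiom for seriality; its first-order frame correspondent is forall x exists y Rxy.
G1: holds.
G2: fails — world p has no successor.
G3: holds.
Valid on: G1, G3.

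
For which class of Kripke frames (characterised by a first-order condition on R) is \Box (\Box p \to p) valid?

shift-reflexivity: \forall x \forall y (Rxy \to Ryy)

Suppose □(□p→p) is valid. Take Rxy and set V(p)={w : Ryw}. Then at y, □p holds; since □(□p→p) at x, □p→p at y, so p at y, i.e. Ryy.
Conversely, any frame satisfying \forall x \forall y (Rxy \to Ryy) validates the schema.
Frame condition: \forall x \forall y (Rxy \to Ryy).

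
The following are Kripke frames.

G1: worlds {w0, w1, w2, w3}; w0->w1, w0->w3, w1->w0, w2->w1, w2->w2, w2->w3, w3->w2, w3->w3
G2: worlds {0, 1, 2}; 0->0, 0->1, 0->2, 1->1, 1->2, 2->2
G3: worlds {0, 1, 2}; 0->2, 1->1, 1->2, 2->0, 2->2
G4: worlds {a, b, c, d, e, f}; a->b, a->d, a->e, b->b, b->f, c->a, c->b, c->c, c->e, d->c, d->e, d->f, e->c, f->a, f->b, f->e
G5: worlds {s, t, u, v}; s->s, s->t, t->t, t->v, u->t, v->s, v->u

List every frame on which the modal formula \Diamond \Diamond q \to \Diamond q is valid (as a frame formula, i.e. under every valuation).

G2

The schema corresponds to transitivity: \forall x \forall y \forall z (Rxy \wedge Ryz \to Rxz).
G1: fails — Rw1w0 and Rw0w1 but not Rw1w1.
G2: satisfies the condition.
G3: fails — R02 and R20 but not R00.
G4: fails — Rfe and Rec but not Rfc.
G5: fails — Rtv and Rvu but not Rtu.
Valid on: G2.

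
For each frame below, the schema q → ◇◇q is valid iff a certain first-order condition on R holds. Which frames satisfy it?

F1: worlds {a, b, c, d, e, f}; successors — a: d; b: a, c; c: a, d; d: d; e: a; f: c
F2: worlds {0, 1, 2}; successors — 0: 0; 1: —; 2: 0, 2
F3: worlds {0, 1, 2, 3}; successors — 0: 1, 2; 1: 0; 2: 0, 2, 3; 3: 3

The schema corresponds to a generalized confluence (Geach) condition: ∀x ∃w (x = w ∧ xR²w).
F1: fails — at a but no w with a=w and aR²w.
F2: fails — at 1 but no w with 1=w and 1R²w.
F3: condition met.
Valid on: F3.

F3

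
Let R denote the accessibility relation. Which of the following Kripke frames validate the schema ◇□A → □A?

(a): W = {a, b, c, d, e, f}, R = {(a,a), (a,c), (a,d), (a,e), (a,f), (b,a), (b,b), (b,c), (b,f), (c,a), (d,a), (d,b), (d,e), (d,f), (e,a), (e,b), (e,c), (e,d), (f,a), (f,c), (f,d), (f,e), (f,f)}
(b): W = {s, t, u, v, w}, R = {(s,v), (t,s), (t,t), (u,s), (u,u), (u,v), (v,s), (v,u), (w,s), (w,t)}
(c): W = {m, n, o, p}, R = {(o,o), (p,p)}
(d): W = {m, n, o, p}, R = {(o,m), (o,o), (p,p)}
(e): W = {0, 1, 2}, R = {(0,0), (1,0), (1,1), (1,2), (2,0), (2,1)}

Frame correspondent (Sahlqvist): ∀x ∀y ∀z (Rxy ∧ Rxz → Ryz) — i.e. the Euclidean property.
(a): fails — Rae and Rae but not Ree.
(b): fails — Rsv and Rsv but not Rvv.
(c): condition met.
(d): fails — Rom and Roo but not Rmo.
(e): fails — R10 and R12 but not R02.

(c)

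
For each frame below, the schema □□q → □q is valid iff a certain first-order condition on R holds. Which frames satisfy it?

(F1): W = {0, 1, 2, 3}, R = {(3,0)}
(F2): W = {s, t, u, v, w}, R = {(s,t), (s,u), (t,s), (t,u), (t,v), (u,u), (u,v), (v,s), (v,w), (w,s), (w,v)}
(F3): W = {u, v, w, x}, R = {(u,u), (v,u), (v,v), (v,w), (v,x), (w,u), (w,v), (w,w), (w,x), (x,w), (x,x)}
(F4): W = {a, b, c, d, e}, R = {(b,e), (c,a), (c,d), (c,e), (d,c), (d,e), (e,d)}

Frame correspondent (Sahlqvist): ∀x ∀y (Rxy → ∃z (Rxz ∧ Rzy)) — i.e. density.
(F1): fails — R30 but no z with R3z and Rz0.
(F2): fails — Rvw but no z with Rvz and Rzw.
(F3): ✓.
(F4): fails — Rdc but no z with Rdz and Rzc.
Valid on: (F3).

(F3)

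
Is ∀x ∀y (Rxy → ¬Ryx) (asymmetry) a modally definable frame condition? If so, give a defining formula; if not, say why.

No

Modal frame validity is preserved under surjective bounded morphisms.
The 5-cycle (worlds w0,w1,w2,w3,w4 with w0→w1→w2→w3→w4→w0) is asymmetric. Mapping every world to a single reflexive point • is a surjective bounded morphism, and the reflexive point is not asymmetric (R•• but asymmetry requires ¬R••).
So the class is not modally definable.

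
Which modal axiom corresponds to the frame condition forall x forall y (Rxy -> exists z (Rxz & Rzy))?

The condition is density. The C4 schema □□ψ → □ψ defines it.
Suppose □□ψ→□ψ is valid. Take Rxy and set V(ψ)={w : xR²w}. Then □□ψ at x, so □ψ at x, so ψ at y, i.e. ∃z(Rxz∧Rzy).

□□ψ → □ψ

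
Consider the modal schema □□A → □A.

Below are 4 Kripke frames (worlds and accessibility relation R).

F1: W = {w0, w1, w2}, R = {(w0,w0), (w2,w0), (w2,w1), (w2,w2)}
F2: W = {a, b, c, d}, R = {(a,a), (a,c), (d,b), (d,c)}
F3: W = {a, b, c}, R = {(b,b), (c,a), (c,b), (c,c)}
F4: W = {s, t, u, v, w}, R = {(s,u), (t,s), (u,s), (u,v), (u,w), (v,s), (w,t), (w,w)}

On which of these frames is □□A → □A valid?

The schema corresponds to density: ∀x ∀y (Rxy → ∃z (Rxz ∧ Rzy)).
F1: holds.
F2: fails — Rdb but no z with Rdz and Rzb.
F3: holds.
F4: fails — Ruv but no z with Ruz and Rzv.
Valid on: F1, F3.

F1, F3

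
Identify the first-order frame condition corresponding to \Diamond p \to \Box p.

Suppose ◇p→□p is valid. Take Rxy, Rxz and set V(p)={y}. Then ◇p at x, so □p at x, so p at z, i.e. z=y.
The converse is a direct semantic check.
Frame condition: \forall x \forall y \forall z (Rxy \wedge Rxz \to y = z).

Partial functionality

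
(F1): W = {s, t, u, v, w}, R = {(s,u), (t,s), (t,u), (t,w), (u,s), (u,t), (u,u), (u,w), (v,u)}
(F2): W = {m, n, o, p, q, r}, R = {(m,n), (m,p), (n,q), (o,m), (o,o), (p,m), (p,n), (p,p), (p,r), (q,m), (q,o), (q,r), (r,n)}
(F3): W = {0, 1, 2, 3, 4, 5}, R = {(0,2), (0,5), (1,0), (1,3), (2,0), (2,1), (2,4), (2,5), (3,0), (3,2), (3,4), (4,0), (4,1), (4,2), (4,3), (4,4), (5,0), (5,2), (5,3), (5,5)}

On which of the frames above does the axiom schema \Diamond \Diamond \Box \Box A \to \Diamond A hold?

(F3)

Frame correspondent (Sahlqvist): \forall x \forall y (x R^2 y \to \exists w (y R^2 w \wedge xRw)) — i.e. a generalized confluence (Geach) condition.
(F1): fails — sR²w but no w* with wR²w* and sRw*.
(F2): fails — mR²n but no w with nR²w and mRw.
(F3): satisfies the condition.
Valid on: (F3).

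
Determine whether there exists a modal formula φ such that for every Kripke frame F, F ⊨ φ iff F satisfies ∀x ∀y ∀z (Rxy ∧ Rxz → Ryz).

This is a Sahlqvist condition; the 5 axiom ◇p → □◇p defines it.

Definable; ◇p → □◇p defines it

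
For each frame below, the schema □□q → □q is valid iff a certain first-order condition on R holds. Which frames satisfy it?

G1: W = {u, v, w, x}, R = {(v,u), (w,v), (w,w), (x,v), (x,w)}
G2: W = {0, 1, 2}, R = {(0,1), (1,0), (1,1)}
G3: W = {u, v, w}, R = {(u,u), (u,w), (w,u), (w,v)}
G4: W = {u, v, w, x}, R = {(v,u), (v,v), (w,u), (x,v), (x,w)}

G2

Frame correspondent (Sahlqvist): ∀x ∀y (Rxy → ∃z (Rxz ∧ Rzy)) — i.e. density.
G1: fails — Rvu but no z with Rvz and Rzu.
G2: ✓.
G3: fails — Rwv but no z with Rwz and Rzv.
G4: fails — Rxw but no z with Rxz and Rzw.
Valid on: G2.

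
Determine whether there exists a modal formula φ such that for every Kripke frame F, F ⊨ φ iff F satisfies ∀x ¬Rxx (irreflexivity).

Not modally definable

If a class were modally definable it would be closed under surjective bounded morphisms (Goldblatt–Thomason).
The 4-cycle (worlds a,b,c,d with a→b→c→d→a) is irreflexive, and the map sending every world to a single reflexive point • is a surjective bounded morphism (forth: every edge maps to (•,•); back: every world has a successor). So any modal formula valid on the 4-cycle is also valid on the reflexive point, which is not irreflexive.
Hence irreflexivity is not modally definable.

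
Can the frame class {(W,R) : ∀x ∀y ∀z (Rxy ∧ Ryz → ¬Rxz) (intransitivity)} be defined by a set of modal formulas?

If a class were modally definable it would be closed under surjective bounded morphisms (Goldblatt–Thomason).
The 5-cycle (worlds s,t,u,v,w with s→t→u→v→w→s) is intransitive. Mapping every world to a single reflexive point • is a surjective bounded morphism; the reflexive point is not intransitive (R••∧R•• but R••).
Hence intransitivity is not modally definable.

Not definable by any modal formula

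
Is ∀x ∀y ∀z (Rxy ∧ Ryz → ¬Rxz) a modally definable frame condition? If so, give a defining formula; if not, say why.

No — not modally definable

Modal frame validity is preserved under surjective bounded morphisms.
The 5-cycle (worlds a,b,c,d,e with a→b→c→d→e→a) is intransitive. Mapping every world to a single reflexive point • is a surjective bounded morphism; the reflexive point is not intransitive (R••∧R•• but R••).
So no modal formula (or set of formulas) defines exactly the intransitive frames.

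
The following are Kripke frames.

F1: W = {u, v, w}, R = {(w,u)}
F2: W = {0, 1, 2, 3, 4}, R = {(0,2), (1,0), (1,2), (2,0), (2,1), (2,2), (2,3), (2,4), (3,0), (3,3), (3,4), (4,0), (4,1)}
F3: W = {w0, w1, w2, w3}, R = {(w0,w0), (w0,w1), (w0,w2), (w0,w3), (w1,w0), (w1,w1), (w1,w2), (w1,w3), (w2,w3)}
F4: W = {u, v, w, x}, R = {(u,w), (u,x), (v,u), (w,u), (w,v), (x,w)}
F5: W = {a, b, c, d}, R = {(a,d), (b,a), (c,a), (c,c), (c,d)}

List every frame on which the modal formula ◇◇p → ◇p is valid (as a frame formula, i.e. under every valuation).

The schema corresponds to transitivity: ∀x ∀y ∀z (Rxy ∧ Ryz → Rxz).
F1: satisfies the condition.
F2: fails — R34 and R41 but not R31.
F3: satisfies the condition.
F4: fails — Rxw and Rwu but not Rxu.
F5: fails — Rba and Rad but not Rbd.
Valid on: F1, F3.

F1, F3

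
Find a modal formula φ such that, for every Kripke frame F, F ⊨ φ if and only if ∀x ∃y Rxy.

□p → ◇p

A defining formula is □p → ◇p (the D axiom).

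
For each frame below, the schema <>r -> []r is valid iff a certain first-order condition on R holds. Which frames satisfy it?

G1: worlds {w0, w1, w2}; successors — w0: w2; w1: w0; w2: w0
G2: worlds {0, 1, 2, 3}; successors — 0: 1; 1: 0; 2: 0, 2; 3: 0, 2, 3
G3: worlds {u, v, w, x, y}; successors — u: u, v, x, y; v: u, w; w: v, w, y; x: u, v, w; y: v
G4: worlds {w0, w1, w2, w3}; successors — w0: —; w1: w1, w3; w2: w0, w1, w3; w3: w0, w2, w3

The schema corresponds to partial functionality: forall x forall y forall z (Rxy & Rxz -> y = z).
G1: holds.
G2: fails — 2 sees both 0 and 2.
G3: fails — u sees both u and v.
G4: fails — w1 sees both w1 and w3.
Valid on: G1.

G1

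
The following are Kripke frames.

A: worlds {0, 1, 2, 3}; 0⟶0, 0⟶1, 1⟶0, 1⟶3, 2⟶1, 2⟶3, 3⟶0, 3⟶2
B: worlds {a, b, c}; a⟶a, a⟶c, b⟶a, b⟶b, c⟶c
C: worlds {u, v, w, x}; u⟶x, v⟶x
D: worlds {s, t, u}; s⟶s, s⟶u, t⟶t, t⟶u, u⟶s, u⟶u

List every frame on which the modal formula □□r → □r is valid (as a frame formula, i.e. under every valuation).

This is the axiom for density; its first-order frame correspondent is ∀x ∀y (Rxy → ∃z (Rxz ∧ Rzy)).
A: fails — R32 but no z with R3z and Rz2.
B: satisfies the condition.
C: fails — Rvx but no z with Rvz and Rzx.
D: satisfies the condition.
Valid on: B, D.

B, D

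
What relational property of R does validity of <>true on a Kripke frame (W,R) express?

This schema is equivalent to the D axiom □q → ◇q.
Its frame correspondent is seriality — forall x exists y Rxy.

Seriality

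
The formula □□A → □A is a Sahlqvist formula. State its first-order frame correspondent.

density

Suppose □□A→□A is valid. Take Rxy and set V(A)={w : xR²w}. Then □□A at x, so □A at x, so A at y, i.e. ∃z(Rxz∧Rzy).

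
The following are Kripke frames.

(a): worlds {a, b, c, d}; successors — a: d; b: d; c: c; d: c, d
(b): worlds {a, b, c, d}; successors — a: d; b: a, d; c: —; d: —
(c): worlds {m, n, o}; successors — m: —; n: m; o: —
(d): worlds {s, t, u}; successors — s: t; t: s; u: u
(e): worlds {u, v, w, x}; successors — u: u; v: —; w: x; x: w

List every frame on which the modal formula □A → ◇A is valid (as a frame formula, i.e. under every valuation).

This is the axiom for seriality; its first-order frame correspondent is ∀x ∃y Rxy.
(a): condition met.
(b): fails — world c has no successor.
(c): fails — world m has no successor.
(d): condition met.
(e): fails — world v has no successor.

(a), (d)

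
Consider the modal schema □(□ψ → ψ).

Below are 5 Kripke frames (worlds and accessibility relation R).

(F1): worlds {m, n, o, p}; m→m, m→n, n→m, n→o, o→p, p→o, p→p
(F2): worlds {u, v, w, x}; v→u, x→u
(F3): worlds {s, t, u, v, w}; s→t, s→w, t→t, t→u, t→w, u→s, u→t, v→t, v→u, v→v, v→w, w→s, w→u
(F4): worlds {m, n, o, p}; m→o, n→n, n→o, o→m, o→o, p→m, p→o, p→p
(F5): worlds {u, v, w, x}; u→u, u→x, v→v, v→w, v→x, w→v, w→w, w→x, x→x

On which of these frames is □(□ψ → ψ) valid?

(F5)

The schema corresponds to shift-reflexivity: ∀x ∀y (Rxy → Ryy).
(F1): fails — Rno but not Roo.
(F2): fails — Rvu but not Ruu.
(F3): fails — Rwu but not Ruu.
(F4): fails — Rom but not Rmm.
(F5): ✓.
Valid on: (F5).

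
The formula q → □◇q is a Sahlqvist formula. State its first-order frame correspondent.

symmetry: ∀x ∀y (Rxy → Ryx)

Suppose q→□◇q is valid. Take Rxy and set V(q)={x}. Then q at x, so □◇q at x, so ◇q at y, so some z with Ryz has q; z=x, i.e. Ryx.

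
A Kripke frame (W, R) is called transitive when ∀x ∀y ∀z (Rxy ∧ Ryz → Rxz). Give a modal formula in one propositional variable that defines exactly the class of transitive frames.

A defining formula is □s → □□s (the 4 axiom).
Suppose □s→□□s is valid. Take Rxy, Ryz and set V(s)={w : Rxw}. Then □s at x, so □□s at x, so □s at y, so s at z, i.e. Rxz.

□s → □□s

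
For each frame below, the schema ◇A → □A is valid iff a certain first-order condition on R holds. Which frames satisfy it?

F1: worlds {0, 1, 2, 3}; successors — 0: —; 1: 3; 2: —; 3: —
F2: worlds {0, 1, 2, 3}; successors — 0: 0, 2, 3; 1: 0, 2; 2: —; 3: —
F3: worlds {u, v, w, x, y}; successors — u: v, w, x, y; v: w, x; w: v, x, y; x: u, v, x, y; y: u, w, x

F1

This is the axiom for partial functionality; its first-order frame correspondent is ∀x ∀y ∀z (Rxy ∧ Rxz → y = z).
F1: condition met.
F2: fails — 0 sees both 0 and 2.
F3: fails — u sees both v and w.
Valid on: F1.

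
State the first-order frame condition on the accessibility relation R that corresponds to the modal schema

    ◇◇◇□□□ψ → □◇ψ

This is a Sahlqvist (Geach-type) schema ◇^3□^3ψ → □^1◇^1ψ.
First-order correspondent: ∀x ∀y ∀z ((xR³y ∧ xRz) → ∃w (yR³w ∧ zRw)).

∀x ∀y ∀z ((xR³y ∧ xRz) → ∃w (yR³w ∧ zRw))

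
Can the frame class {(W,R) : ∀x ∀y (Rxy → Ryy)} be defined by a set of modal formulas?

Yes: it is shift-reflexivity, defined by the T□ schema □(□p → p).
Suppose □(□p→p) is valid. Take Rxy and set V(p)={w : Ryw}. Then at y, □p holds; since □(□p→p) at x, □p→p at y, so p at y, i.e. Ryy.

Yes, by □(□p → p)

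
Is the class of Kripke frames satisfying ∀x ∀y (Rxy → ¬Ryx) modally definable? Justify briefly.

If a class were modally definable it would be closed under surjective bounded morphisms (Goldblatt–Thomason).
The 5-cycle (worlds w0,w1,w2,w3,w4 with w0→w1→w2→w3→w4→w0) is asymmetric. Mapping every world to a single reflexive point • is a surjective bounded morphism, and the reflexive point is not asymmetric (R•• but asymmetry requires ¬R••).
Hence asymmetry is not modally definable.

No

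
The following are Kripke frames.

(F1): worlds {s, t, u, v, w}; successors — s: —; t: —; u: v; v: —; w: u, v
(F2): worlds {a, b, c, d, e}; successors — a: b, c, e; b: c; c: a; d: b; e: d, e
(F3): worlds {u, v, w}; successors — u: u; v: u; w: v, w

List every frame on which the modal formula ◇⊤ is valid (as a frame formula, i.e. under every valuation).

(F2), (F3)

Frame correspondent (Sahlqvist): ∀x ∃y Rxy — i.e. seriality.
(F1): fails — world s has no successor.
(F2): ✓.
(F3): ✓.
Valid on: (F2), (F3).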